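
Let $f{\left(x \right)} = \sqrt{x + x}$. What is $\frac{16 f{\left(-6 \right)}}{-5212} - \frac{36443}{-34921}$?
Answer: $\frac{36443}{34921} - \frac{8 i \sqrt{3}}{1303} \approx 1.0436 - 0.010634 i$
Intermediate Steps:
$f{\left(x \right)} = \sqrt{2} \sqrt{x}$ ($f{\left(x \right)} = \sqrt{2 x} = \sqrt{2} \sqrt{x}$)
$\frac{16 f{\left(-6 \right)}}{-5212} - \frac{36443}{-34921} = \frac{16 \sqrt{2} \sqrt{-6}}{-5212} - \frac{36443}{-34921} = 16 \sqrt{2} i \sqrt{6} \left(- \frac{1}{5212}\right) - - \frac{36443}{34921} = 16 \cdot 2 i \sqrt{3} \left(- \frac{1}{5212}\right) + \frac{36443}{34921} = 32 i \sqrt{3} \left(- \frac{1}{5212}\right) + \frac{36443}{34921} = - \frac{8 i \sqrt{3}}{1303} + \frac{36443}{34921} = \frac{36443}{34921} - \frac{8 i \sqrt{3}}{1303}$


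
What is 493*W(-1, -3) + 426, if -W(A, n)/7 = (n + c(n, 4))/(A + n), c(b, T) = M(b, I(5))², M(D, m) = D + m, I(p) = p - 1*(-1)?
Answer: 11205/2 ≈ 5602.5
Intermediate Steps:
I(p) = 1 + p (I(p) = p + 1 = 1 + p)
c(b, T) = (6 + b)² (c(b, T) = (b + (1 + 5))² = (b + 6)² = (6 + b)²)
W(A, n) = -7*(n + (6 + n)²)/(A + n)
493*W(-1, -3) + 426 = 493*(7*(-1*(-3) - (6 - 3)²)/(-1 - 3)) + 426 = 493*(7*(3 - 1*3²)/(-4)) + 426 = 493*(7*(-¼)*(3 - 1*9)) + 426 = 493*(7*(-¼)*(3 - 9)) + 426 = 493*(7*(-¼)*(-6)) + 426 = 493*(21/2) + 426 = 10353/2 + 426 = 11205/2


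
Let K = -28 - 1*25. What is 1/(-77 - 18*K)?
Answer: 1/877 ≈ 0.0011403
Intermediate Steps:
K = -53 (K = -28 - 25 = -53)
1/(-77 - 18*K) = 1/(-77 - 18*(-53)) = 1/(-77 + 954) = 1/877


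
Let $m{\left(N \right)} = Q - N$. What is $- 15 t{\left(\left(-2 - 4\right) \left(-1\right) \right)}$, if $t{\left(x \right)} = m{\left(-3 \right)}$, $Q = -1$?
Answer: $-30$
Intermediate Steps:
$m{\left(N \right)} = -1 - N$
$t{\left(x \right)} = 2$ ($t{\left(x \right)} = -1 - -3 = -1 + 3 = 2$)
$- 15 t{\left(\left(-2 - 4\right) \left(-1\right) \right)} = \left(-15\right) 2 = -30$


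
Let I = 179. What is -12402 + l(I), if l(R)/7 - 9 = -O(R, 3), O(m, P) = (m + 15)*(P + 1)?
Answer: -17771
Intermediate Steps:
O(m, P) = (1 + P)*(15 + m) (O(m, P) = (15 + m)*(1 + P) = (1 + P)*(15 + m))
l(R) = -357 - 28*R (l(R) = 63 + 7*(-(15 + R + 15*3 + 3*R)) = 63 + 7*(-(15 + R + 45 + 3*R)) = 63 + 7*(-(60 + 4*R)) = 63 + 7*(-60 - 4*R) = 63 + (-420 - 28*R) = -357 - 28*R)
-12402 + l(I) = -12402 + (-357 - 28*179) = -12402 + (-357 - 5012) = -12402 - 5369 = -17771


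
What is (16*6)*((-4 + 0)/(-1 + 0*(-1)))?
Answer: 384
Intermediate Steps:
(16*6)*((-4 + 0)/(-1 + 0*(-1))) = 96*(-4/(-1 + 0)) = 96*(-4/(-1)) = 96*(-4*(-1)) = 96*4 = 384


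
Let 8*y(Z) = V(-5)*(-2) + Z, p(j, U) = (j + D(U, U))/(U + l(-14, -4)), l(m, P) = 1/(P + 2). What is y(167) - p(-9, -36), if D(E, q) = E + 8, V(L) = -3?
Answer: 12037/584 ≈ 20.611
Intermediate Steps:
l(m, P) = 1/(2 + P)
D(E, q) = 8 + E
p(j, U) = (8 + U + j)/(-½ + U) (p(j, U) = (j + (8 + U))/(U + 1/(2 - 4)) = (8 + U + j)/(U + 1/(-2)) = (8 + U + j)/(U - ½) = (8 + U + j)/(-½ + U))
y(Z) = ¾ + Z/8 (y(Z) = (-3*(-2) + Z)/8 = (6 + Z)/8 = ¾ + Z/8)
y(167) - p(-9, -36) = (¾ + (⅛)*167) - 2*(8 - 36 - 9)/(-1 + 2*(-36)) = (¾ + 167/8) - 2*(-37)/(-1 - 72) = 173/8 - 2*(-37)/(-73) = 173/8 - 2*(-1)*(-37)/73 = 173/8 - 1*74/73 = 173/8 - 74/73 = 12037/584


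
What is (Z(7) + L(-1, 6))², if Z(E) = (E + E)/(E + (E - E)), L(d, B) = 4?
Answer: 36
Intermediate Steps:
Z(E) = 2 (Z(E) = (2*E)/(E + 0) = (2*E)/E = 2)
(Z(7) + L(-1, 6))² = (2 + 4)² = 6² = 36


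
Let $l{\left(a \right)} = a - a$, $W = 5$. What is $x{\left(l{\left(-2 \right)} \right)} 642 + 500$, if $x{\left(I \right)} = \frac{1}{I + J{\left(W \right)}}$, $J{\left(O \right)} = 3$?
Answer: $714$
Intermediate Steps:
$l{\left(a \right)} = 0$
$x{\left(I \right)} = \frac{1}{3 + I}$ ($x{\left(I \right)} = \frac{1}{I + 3} = \frac{1}{3 + I}$)
$x{\left(l{\left(-2 \right)} \right)} 642 + 500 = \frac{1}{3 + 0} \cdot 642 + 500 = \frac{1}{3} \cdot 642 + 500 = 214 + 500 = 714$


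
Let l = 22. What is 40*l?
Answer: 880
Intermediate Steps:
40*l = 40*22 = 880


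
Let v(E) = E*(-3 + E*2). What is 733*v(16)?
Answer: 340112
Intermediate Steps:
v(E) = E*(-3 + 2*E)
733*v(16) = 733*(16*(-3 + 2*16)) = 733*(16*(-3 + 32)) = 733*(16*29) = 733*464 = 340112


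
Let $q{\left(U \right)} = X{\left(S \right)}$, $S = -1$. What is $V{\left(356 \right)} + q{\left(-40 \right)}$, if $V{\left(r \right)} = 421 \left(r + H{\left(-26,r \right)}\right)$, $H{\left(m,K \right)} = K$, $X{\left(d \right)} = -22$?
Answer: $299730$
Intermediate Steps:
$q{\left(U \right)} = -22$
$V{\left(r \right)} = 842 r$ ($V{\left(r \right)} = 421 \left(r + r\right) = 421 \cdot 2 r = 842 r$)
$V{\left(356 \right)} + q{\left(-40 \right)} = 842 \cdot 356 - 22 = 299752 - 22 = 299730$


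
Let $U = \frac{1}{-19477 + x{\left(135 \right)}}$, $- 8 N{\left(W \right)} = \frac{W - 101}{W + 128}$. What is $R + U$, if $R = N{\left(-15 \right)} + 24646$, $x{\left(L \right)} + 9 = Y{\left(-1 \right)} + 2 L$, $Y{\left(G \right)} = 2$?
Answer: $\frac{26755615031}{1085591} \approx 24646.0$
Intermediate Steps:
$N{\left(W \right)} = - \frac{-101 + W}{8 \left(128 + W\right)}$ ($N{\left(W \right)} = - \frac{\left(W - 101\right) \frac{1}{W + 128}}{8} = - \frac{\left(-101 + W\right) \frac{1}{128 + W}}{8} = - \frac{\frac{1}{128 + W} \left(-101 + W\right)}{8} = - \frac{-101 + W}{8 \left(128 + W\right)}$)
$x{\left(L \right)} = -7 + 2 L$ ($x{\left(L \right)} = -9 + \left(2 + 2 L\right) = -7 + 2 L$)
$U = - \frac{1}{19214}$ ($U = \frac{1}{-19477 + \left(-7 + 2 \cdot 135\right)} = \frac{1}{-19477 + \left(-7 + 270\right)} = \frac{1}{-19477 + 263} = \frac{1}{-19214} = - \frac{1}{19214} \approx -5.2045 \cdot 10^{-5}$)
$R = \frac{5570025}{226}$ ($R = \frac{101 - -15}{8 \left(128 - 15\right)} + 24646 = \frac{101 + 15}{8 \cdot 113} + 24646 = \frac{1}{8} \cdot \frac{1}{113} \cdot 116 + 24646 = \frac{29}{226} + 24646 = \frac{5570025}{226} \approx 24646.0$)
$R + U = \frac{5570025}{226} - \frac{1}{19214} = \frac{26755615031}{1085591}$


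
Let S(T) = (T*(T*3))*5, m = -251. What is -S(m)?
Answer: -945015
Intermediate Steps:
S(T) = 15*T² (S(T) = (T*(3*T))*5 = (3*T²)*5 = 15*T²)
-S(m) = -15*(-251)² = -15*63001 = -1*945015 = -945015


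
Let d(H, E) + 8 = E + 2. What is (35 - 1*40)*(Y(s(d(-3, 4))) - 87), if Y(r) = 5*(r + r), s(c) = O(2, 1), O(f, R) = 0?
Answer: 435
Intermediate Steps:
d(H, E) = -6 + E (d(H, E) = -8 + (E + 2) = -8 + (2 + E) = -6 + E)
s(c) = 0
Y(r) = 10*r (Y(r) = 5*(2*r) = 10*r)
(35 - 1*40)*(Y(s(d(-3, 4))) - 87) = (35 - 1*40)*(10*0 - 87) = (35 - 40)*(0 - 87) = -5*(-87) = 435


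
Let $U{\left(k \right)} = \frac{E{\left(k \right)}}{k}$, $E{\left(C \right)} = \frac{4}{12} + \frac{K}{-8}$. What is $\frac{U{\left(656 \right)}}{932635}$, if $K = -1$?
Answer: $\frac{1}{1334855040} \approx 7.4914 \cdot 10^{-10}$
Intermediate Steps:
$E{\left(C \right)} = \frac{11}{24}$ ($E{\left(C \right)} = \frac{4}{12} - \frac{1}{-8} = 4 \cdot \frac{1}{12} - - \frac{1}{8} = \frac{1}{3} + \frac{1}{8} = \frac{11}{24}$)
$U{\left(k \right)} = \frac{11}{24 k}$
$\frac{U{\left(656 \right)}}{932635} = \frac{\frac{11}{24} \cdot \frac{1}{656}}{932635} = \frac{11}{24} \cdot \frac{1}{656} \cdot \frac{1}{932635} = \frac{11}{15744} \cdot \frac{1}{932635} = \frac{1}{1334855040}$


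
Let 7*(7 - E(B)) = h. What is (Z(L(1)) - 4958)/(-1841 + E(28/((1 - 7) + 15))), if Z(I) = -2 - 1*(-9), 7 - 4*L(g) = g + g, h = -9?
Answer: 34657/12829 ≈ 2.7015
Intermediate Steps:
L(g) = 7/4 - g/2 (L(g) = 7/4 - (g + g)/4 = 7/4 - g/2)
E(B) = 58/7 (E(B) = 7 - ⅐*(-9) = 7 + 9/7 = 58/7)
Z(I) = 7 (Z(I) = -2 + 9 = 7)
(Z(L(1)) - 4958)/(-1841 + E(28/((1 - 7) + 15))) = (7 - 4958)/(-1841 + 58/7) = -4951/(-12829/7) = -4951*(-7/12829) = 34657/12829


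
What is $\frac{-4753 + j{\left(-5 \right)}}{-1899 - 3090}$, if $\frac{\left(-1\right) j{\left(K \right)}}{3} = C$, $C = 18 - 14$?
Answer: $\frac{4765}{4989} \approx 0.9551$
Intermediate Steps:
$C = 4$
$j{\left(K \right)} = -12$ ($j{\left(K \right)} = \left(-3\right) 4 = -12$)
$\frac{-4753 + j{\left(-5 \right)}}{-1899 - 3090} = \frac{-4753 - 12}{-1899 - 3090} = - \frac{4765}{-4989} = \left(-4765\right) \left(- \frac{1}{4989}\right) = \frac{4765}{4989}$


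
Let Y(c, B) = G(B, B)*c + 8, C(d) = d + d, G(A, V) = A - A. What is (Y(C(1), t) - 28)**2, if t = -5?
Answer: 400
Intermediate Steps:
G(A, V) = 0
C(d) = 2*d
Y(c, B) = 8 (Y(c, B) = 0*c + 8 = 0 + 8 = 8)
(Y(C(1), t) - 28)**2 = (8 - 28)**2 = (-20)**2 = 400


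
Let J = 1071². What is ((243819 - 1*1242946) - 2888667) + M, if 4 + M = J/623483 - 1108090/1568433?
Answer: -543120397052814377/139698758877 ≈ -3.8878e+6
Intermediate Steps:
J = 1147041
M = -400483367039/139698758877 (M = -4 + (1147041/623483 - 1108090/1568433) = -4 + (1147041*(1/623483) - 1108090*1/1568433) = -4 + (163863/89069 - 1108090/1568433) = -4 + 158311668469/139698758877 = -400483367039/139698758877 ≈ -2.8668)
((243819 - 1*1242946) - 2888667) + M = ((243819 - 1*1242946) - 2888667) - 400483367039/139698758877 = ((243819 - 1242946) - 2888667) - 400483367039/139698758877 = (-999127 - 2888667) - 400483367039/139698758877 = -3887794 - 400483367039/139698758877 = -543120397052814377/139698758877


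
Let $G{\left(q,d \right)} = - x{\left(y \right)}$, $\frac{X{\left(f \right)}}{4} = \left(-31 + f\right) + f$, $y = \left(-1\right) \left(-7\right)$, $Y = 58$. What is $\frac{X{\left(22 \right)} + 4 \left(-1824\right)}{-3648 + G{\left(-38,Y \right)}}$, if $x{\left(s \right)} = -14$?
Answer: $\frac{3622}{1817} \approx 1.9934$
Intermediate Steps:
$y = 7$
$X{\left(f \right)} = -124 + 8 f$ ($X{\left(f \right)} = 4 \left(\left(-31 + f\right) + f\right) = 4 \left(-31 + 2 f\right) = -124 + 8 f$)
$G{\left(q,d \right)} = 14$ ($G{\left(q,d \right)} = \left(-1\right) \left(-14\right) = 14$)
$\frac{X{\left(22 \right)} + 4 \left(-1824\right)}{-3648 + G{\left(-38,Y \right)}} = \frac{\left(-124 + 8 \cdot 22\right) + 4 \left(-1824\right)}{-3648 + 14} = \frac{\left(-124 + 176\right) - 7296}{-3634} = \left(52 - 7296\right) \left(- \frac{1}{3634}\right) = \left(-7244\right) \left(- \frac{1}{3634}\right) = \frac{3622}{1817}$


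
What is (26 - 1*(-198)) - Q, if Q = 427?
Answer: -203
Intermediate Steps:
(26 - 1*(-198)) - Q = (26 - 1*(-198)) - 1*427 = (26 + 198) - 427 = 224 - 427 = -203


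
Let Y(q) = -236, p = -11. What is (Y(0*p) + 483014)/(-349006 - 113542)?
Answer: -241389/231274 ≈ -1.0437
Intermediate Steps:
(Y(0*p) + 483014)/(-349006 - 113542) = (-236 + 483014)/(-349006 - 113542) = 482778/(-462548) = 482778*(-1/462548) = -241389/231274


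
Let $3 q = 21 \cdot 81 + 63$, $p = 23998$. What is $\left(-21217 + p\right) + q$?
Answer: $3369$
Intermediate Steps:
$q = 588$ ($q = \frac{21 \cdot 81 + 63}{3} = \frac{1701 + 63}{3} = \frac{1}{3} \cdot 1764 = 588$)
$\left(-21217 + p\right) + q = \left(-21217 + 23998\right) + 588 = 2781 + 588 = 3369$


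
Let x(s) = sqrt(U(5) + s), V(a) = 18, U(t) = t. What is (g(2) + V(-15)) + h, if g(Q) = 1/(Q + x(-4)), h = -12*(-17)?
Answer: 667/3 ≈ 222.33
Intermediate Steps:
h = 204
x(s) = sqrt(5 + s)
g(Q) = 1/(1 + Q) (g(Q) = 1/(Q + sqrt(5 - 4)) = 1/(Q + sqrt(1)) = 1/(Q + 1) = 1/(1 + Q))
(g(2) + V(-15)) + h = (1/(1 + 2) + 18) + 204 = (1/3 + 18) + 204 = 55/3 + 204 = 667/3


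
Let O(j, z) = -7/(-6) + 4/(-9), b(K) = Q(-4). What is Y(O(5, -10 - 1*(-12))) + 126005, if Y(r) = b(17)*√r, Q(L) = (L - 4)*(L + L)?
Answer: 126005 + 32*√26/3 ≈ 1.2606e+5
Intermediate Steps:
Q(L) = 2*L*(-4 + L) (Q(L) = (-4 + L)*(2*L) = 2*L*(-4 + L))
b(K) = 64 (b(K) = 2*(-4)*(-4 - 4) = 2*(-4)*(-8) = 64)
O(j, z) = 13/18 (O(j, z) = -7*(-⅙) + 4*(-⅑) = 7/6 - 4/9 = 13/18)
Y(r) = 64*√r
Y(O(5, -10 - 1*(-12))) + 126005 = 64*√(13/18) + 126005 = 64*(√26/6) + 126005 = 32*√26/3 + 126005 = 126005 + 32*√26/3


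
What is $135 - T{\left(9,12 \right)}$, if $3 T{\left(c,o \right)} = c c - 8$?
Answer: $\frac{332}{3} \approx 110.67$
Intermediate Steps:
$T{\left(c,o \right)} = - \frac{8}{3} + \frac{c^{2}}{3}$ ($T{\left(c,o \right)} = \frac{c c - 8}{3} = \frac{c^{2} - 8}{3} = \frac{-8 + c^{2}}{3} = - \frac{8}{3} + \frac{c^{2}}{3}$)
$135 - T{\left(9,12 \right)} = 135 - \left(- \frac{8}{3} + \frac{9^{2}}{3}\right) = 135 - \left(- \frac{8}{3} + \frac{1}{3} \cdot 81\right) = 135 - \left(- \frac{8}{3} + 27\right) = 135 - \frac{73}{3} = \frac{332}{3}$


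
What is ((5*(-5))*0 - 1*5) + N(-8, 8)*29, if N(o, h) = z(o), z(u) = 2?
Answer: 53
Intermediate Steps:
N(o, h) = 2
((5*(-5))*0 - 1*5) + N(-8, 8)*29 = ((5*(-5))*0 - 1*5) + 2*29 = (-25*0 - 5) + 58 = (0 - 5) + 58 = -5 + 58 = 53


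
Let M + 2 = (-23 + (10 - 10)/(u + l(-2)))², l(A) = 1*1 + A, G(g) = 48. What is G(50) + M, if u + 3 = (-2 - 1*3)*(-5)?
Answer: 575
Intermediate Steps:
l(A) = 1 + A
u = 22 (u = -3 + (-2 - 1*3)*(-5) = -3 + (-2 - 3)*(-5) = -3 - 5*(-5) = -3 + 25 = 22)
M = 527 (M = -2 + (-23 + (10 - 10)/(22 + (1 - 2)))² = -2 + (-23 + 0/(22 - 1))² = -2 + (-23 + 0/21)² = -2 + (-23 + 0*(1/21))² = -2 + (-23 + 0)² = -2 + (-23)² = -2 + 529 = 527)
G(50) + M = 48 + 527 = 575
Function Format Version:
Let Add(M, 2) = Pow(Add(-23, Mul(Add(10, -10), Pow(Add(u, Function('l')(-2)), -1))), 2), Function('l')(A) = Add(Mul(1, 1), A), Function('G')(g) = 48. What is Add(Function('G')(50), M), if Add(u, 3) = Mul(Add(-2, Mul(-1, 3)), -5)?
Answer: 575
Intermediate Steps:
Function('l')(A) = Add(1, A)
u = 22 (u = Add(-3, Mul(Add(-2, Mul(-1, 3)), -5)) = Add(-3, Mul(Add(-2, -3), -5)) = Add(-3, Mul(-5, -5)) = Add(-3, 25) = 22)
M = 527 (M = Add(-2, Pow(Add(-23, Mul(Add(10, -10), Pow(Add(22, Add(1, -2)), -1))), 2)) = Add(-2, Pow(Add(-23, Mul(0, Pow(Add(22, -1), -1))), 2)) = Add(-2, Pow(Add(-23, Mul(0, Pow(21, -1))), 2)) = Add(-2, Pow(Add(-23, Mul(0, Rational(1, 21))), 2)) = Add(-2, Pow(Add(-23, 0), 2)) = Add(-2, Pow(-23, 2)) = Add(-2, 529) = 527)
Add(Function('G')(50), M) = Add(48, 527) = 575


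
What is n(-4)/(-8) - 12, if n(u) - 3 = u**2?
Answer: -115/8 ≈ -14.375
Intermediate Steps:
n(u) = 3 + u**2
n(-4)/(-8) - 12 = (3 + (-4)**2)/(-8) - 12 = (3 + 16)*(-1/8) - 12 = 19*(-1/8) - 12 = -19/8 - 12 = -115/8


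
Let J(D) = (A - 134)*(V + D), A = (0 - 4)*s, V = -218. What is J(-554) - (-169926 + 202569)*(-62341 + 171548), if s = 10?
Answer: -3564709773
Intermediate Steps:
A = -40 (A = (0 - 4)*10 = -4*10 = -40)
J(D) = 37932 - 174*D (J(D) = (-40 - 134)*(-218 + D) = -174*(-218 + D) = 37932 - 174*D)
J(-554) - (-169926 + 202569)*(-62341 + 171548) = (37932 - 174*(-554)) - (-169926 + 202569)*(-62341 + 171548) = (37932 + 96396) - 32643*109207 = 134328 - 1*3564844101 = 134328 - 3564844101 = -3564709773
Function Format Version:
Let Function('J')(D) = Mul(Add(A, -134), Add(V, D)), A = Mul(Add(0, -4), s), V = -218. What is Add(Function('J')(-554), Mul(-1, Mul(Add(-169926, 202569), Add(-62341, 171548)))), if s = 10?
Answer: -3564709773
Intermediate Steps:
A = -40 (A = Mul(Add(0, -4), 10) = Mul(-4, 10) = -40)
Function('J')(D) = Add(37932, Mul(-174, D)) (Function('J')(D) = Mul(Add(-40, -134), Add(-218, D)) = Mul(-174, Add(-218, D)) = Add(37932, Mul(-174, D)))
Add(Function('J')(-554), Mul(-1, Mul(Add(-169926, 202569), Add(-62341, 171548)))) = Add(Add(37932, Mul(-174, -554)), Mul(-1, Mul(Add(-169926, 202569), Add(-62341, 171548)))) = Add(Add(37932, 96396), Mul(-1, Mul(32643, 109207))) = Add(134328, Mul(-1, 3564844101)) = Add(134328, -3564844101) = -3564709773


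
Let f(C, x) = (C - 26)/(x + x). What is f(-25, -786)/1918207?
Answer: 17/1005140468 ≈ 1.6913e-8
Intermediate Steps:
f(C, x) = (-26 + C)/(2*x) (f(C, x) = (-26 + C)/((2*x)) = (-26 + C)*(1/(2*x)) = (-26 + C)/(2*x))
f(-25, -786)/1918207 = ((1/2)*(-26 - 25)/(-786))/1918207 = ((1/2)*(-1/786)*(-51))*(1/1918207) = (17/524)*(1/1918207) = 17/1005140468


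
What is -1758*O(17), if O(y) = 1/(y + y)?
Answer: -879/17 ≈ -51.706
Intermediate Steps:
O(y) = 1/(2*y)
-1758*O(17) = -879/17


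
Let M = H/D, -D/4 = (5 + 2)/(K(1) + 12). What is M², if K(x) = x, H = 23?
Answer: 89401/784 ≈ 114.03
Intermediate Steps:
D = -28/13 (D = -4*(5 + 2)/(1 + 12) = -28/13 ≈ -2.1538)
M = -299/28 (M = 23/(-28/13) = 23*(-13/28) = -299/28 ≈ -10.679)
M² = (-299/28)² = 89401/784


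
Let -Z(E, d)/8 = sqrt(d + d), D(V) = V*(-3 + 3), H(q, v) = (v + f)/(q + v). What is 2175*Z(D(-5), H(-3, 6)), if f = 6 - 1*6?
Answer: -34800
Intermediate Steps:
f = 0 (f = 6 - 6 = 0)
H(q, v) = v/(q + v) (H(q, v) = (v + 0)/(q + v) = v/(q + v))
D(V) = 0 (D(V) = V*0 = 0)
Z(E, d) = -8*sqrt(2)*sqrt(d) (Z(E, d) = -8*sqrt(d + d) = -8*sqrt(2)*sqrt(d))
2175*Z(D(-5), H(-3, 6)) = 2175*(-8*sqrt(2)*sqrt(6/(-3 + 6))) = 2175*(-8*sqrt(2)*sqrt(6/3)) = 2175*(-8*sqrt(2)*sqrt(6*(1/3))) = 2175*(-8*sqrt(2)*sqrt(2)) = 2175*(-16) = -34800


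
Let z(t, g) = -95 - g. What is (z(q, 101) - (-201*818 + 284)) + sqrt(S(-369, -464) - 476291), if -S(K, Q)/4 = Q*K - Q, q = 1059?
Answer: 163938 + I*sqrt(1163011) ≈ 1.6394e+5 + 1078.4*I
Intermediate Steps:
S(K, Q) = 4*Q - 4*K*Q (S(K, Q) = -4*(Q*K - Q) = -4*(K*Q - Q) = -4*(-Q + K*Q) = 4*Q - 4*K*Q)
(z(q, 101) - (-201*818 + 284)) + sqrt(S(-369, -464) - 476291) = ((-95 - 1*101) - (-201*818 + 284)) + sqrt(4*(-464)*(1 - 1*(-369)) - 476291) = ((-95 - 101) - (-164418 + 284)) + sqrt(4*(-464)*(1 + 369) - 476291) = (-196 - 1*(-164134)) + sqrt(4*(-464)*370 - 476291) = (-196 + 164134) + sqrt(-686720 - 476291) = 163938 + sqrt(-1163011) = 163938 + I*sqrt(1163011)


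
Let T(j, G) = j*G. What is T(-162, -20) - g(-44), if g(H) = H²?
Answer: 1304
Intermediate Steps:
T(j, G) = G*j
T(-162, -20) - g(-44) = -20*(-162) - 1*(-44)² = 3240 - 1*1936 = 3240 - 1936 = 1304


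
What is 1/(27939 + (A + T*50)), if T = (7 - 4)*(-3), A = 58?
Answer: 1/27547 ≈ 3.6302e-5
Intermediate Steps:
T = -9 (T = 3*(-3) = -9)
1/(27939 + (A + T*50)) = 1/(27939 + (58 - 9*50)) = 1/(27939 + (58 - 450)) = 1/(27939 - 392) = 1/27547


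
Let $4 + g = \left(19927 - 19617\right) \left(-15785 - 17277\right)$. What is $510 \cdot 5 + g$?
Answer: $-10246674$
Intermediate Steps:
$g = -10249224$ ($g = -4 + \left(19927 - 19617\right) \left(-15785 - 17277\right) = -4 + 310 \left(-33062\right) = -4 - 10249220 = -10249224$)
$510 \cdot 5 + g = 510 \cdot 5 - 10249224 = 2550 - 10249224 = -10246674$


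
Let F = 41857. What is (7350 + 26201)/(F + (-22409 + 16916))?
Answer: 33551/36364 ≈ 0.92264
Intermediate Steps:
(7350 + 26201)/(F + (-22409 + 16916)) = (7350 + 26201)/(41857 + (-22409 + 16916)) = 33551/(41857 - 5493) = 33551/36364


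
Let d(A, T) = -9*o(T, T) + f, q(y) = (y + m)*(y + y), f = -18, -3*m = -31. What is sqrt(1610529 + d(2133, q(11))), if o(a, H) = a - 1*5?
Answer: 2*sqrt(401583) ≈ 1267.4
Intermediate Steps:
m = 31/3 (m = -1/3*(-31) = 31/3 ≈ 10.333)
o(a, H) = -5 + a (o(a, H) = a - 5 = -5 + a)
q(y) = 2*y*(31/3 + y) (q(y) = (y + 31/3)*(y + y) = (31/3 + y)*(2*y) = 2*y*(31/3 + y))
d(A, T) = 27 - 9*T (d(A, T) = -9*(-5 + T) - 18 = (45 - 9*T) - 18 = 27 - 9*T)
sqrt(1610529 + d(2133, q(11))) = sqrt(1610529 + (27 - 6*11*(31 + 3*11))) = sqrt(1610529 + (27 - 6*11*(31 + 33))) = sqrt(1610529 + (27 - 6*11*64)) = sqrt(1610529 + (27 - 9*1408/3)) = sqrt(1610529 + (27 - 4224)) = sqrt(1610529 - 4197) = sqrt(1606332) = 2*sqrt(401583)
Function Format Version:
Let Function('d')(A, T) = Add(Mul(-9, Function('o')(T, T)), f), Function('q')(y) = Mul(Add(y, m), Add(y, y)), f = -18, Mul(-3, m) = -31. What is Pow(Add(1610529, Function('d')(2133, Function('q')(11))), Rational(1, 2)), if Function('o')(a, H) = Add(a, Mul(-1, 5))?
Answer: Mul(2, Pow(401583, Rational(1, 2))) ≈ 1267.4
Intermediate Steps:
m = Rational(31, 3) (m = Mul(Rational(-1, 3), -31) = Rational(31, 3) ≈ 10.333)
Function('o')(a, H) = Add(-5, a) (Function('o')(a, H) = Add(a, -5) = Add(-5, a))
Function('q')(y) = Mul(2, y, Add(Rational(31, 3), y)) (Function('q')(y) = Mul(Add(y, Rational(31, 3)), Add(y, y)) = Mul(Add(Rational(31, 3), y), Mul(2, y)) = Mul(2, y, Add(Rational(31, 3), y)))
Function('d')(A, T) = Add(27, Mul(-9, T)) (Function('d')(A, T) = Add(Mul(-9, Add(-5, T)), -18) = Add(Add(45, Mul(-9, T)), -18) = Add(27, Mul(-9, T)))
Pow(Add(1610529, Function('d')(2133, Function('q')(11))), Rational(1, 2)) = Pow(Add(1610529, Add(27, Mul(-9, Mul(Rational(2, 3), 11, Add(31, Mul(3, 11)))))), Rational(1, 2)) = Pow(Add(1610529, Add(27, Mul(-9, Mul(Rational(2, 3), 11, Add(31, 33))))), Rational(1, 2)) = Pow(Add(1610529, Add(27, Mul(-9, Mul(Rational(2, 3), 11, 64)))), Rational(1, 2)) = Pow(Add(1610529, Add(27, Mul(-9, Rational(1408, 3)))), Rational(1, 2)) = Pow(Add(1610529, Add(27, -4224)), Rational(1, 2)) = Pow(Add(1610529, -4197), Rational(1, 2)) = Pow(1606332, Rational(1, 2)) = Mul(2, Pow(401583, Rational(1, 2)))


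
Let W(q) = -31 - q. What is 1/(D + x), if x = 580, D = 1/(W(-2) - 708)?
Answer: 737/427459 ≈ 0.0017241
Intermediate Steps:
D = -1/737 (D = 1/((-31 - 1*(-2)) - 708) = 1/((-31 + 2) - 708) = 1/(-29 - 708) = 1/(-737) = -1/737 ≈ -0.0013569)
1/(D + x) = 1/(-1/737 + 580) = 1/(427459/737) = 737/427459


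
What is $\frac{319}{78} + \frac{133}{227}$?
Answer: $\frac{82787}{17706} \approx 4.6756$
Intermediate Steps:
$\frac{319}{78} + \frac{133}{227} = \frac{82787}{17706}$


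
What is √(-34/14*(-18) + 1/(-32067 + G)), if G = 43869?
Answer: √6088852434/11802 ≈ 6.6117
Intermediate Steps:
√(-34/14*(-18) + 1/(-32067 + G)) = √(-34/14*(-18) + 1/(-32067 + 43869)) = √(-34*1/14*(-18) + 1/11802) = √(-17/7*(-18) + 1/11802) = √(306/7 + 1/11802) = √(515917/11802) = √6088852434/11802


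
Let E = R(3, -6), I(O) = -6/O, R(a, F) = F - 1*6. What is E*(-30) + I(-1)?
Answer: 366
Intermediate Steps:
R(a, F) = -6 + F (R(a, F) = F - 6 = -6 + F)
E = -12 (E = -6 - 6 = -12)
E*(-30) + I(-1) = -12*(-30) - 6/(-1) = 360 - 6*(-1) = 360 + 6 = 366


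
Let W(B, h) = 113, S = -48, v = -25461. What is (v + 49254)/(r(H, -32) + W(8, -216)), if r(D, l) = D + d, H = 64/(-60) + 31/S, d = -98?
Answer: 1903440/1063 ≈ 1790.6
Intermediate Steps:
H = -137/80 (H = 64/(-60) + 31/(-48) = 64*(-1/60) + 31*(-1/48) = -16/15 - 31/48 = -137/80 ≈ -1.7125)
r(D, l) = -98 + D (r(D, l) = D - 98 = -98 + D)
(v + 49254)/(r(H, -32) + W(8, -216)) = (-25461 + 49254)/((-98 - 137/80) + 113) = 23793/(-7977/80 + 113) = 23793/(1063/80) = 23793*(80/1063) = 1903440/1063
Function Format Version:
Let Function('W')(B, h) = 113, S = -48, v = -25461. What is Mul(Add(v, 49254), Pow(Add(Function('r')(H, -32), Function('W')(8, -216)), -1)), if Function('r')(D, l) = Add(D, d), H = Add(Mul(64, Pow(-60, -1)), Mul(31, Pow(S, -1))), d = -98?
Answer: Rational(1903440, 1063) ≈ 1790.6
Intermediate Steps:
H = Rational(-137, 80) (H = Add(Mul(64, Pow(-60, -1)), Mul(31, Pow(-48, -1))) = Add(Mul(64, Rational(-1, 60)), Mul(31, Rational(-1, 48))) = Add(Rational(-16, 15), Rational(-31, 48)) = Rational(-137, 80) ≈ -1.7125)
Function('r')(D, l) = Add(-98, D) (Function('r')(D, l) = Add(D, -98) = Add(-98, D))
Mul(Add(v, 49254), Pow(Add(Function('r')(H, -32), Function('W')(8, -216)), -1)) = Mul(Add(-25461, 49254), Pow(Add(Add(-98, Rational(-137, 80)), 113), -1)) = Mul(23793, Pow(Add(Rational(-7977, 80), 113), -1)) = Mul(23793, Pow(Rational(1063, 80), -1)) = Mul(23793, Rational(80, 1063)) = Rational(1903440, 1063)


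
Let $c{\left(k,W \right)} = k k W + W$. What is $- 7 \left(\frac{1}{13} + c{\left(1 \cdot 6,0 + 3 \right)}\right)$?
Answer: $- \frac{10108}{13} \approx -777.54$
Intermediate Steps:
$c{\left(k,W \right)} = W + W k^{2}$ ($c{\left(k,W \right)} = k^{2} W + W = W k^{2} + W = W + W k^{2}$)
$- 7 \left(\frac{1}{13} + c{\left(1 \cdot 6,0 + 3 \right)}\right) = - 7 \left(\frac{1}{13} + \left(0 + 3\right) \left(1 + \left(1 \cdot 6\right)^{2}\right)\right) = - 7 \left(\frac{1}{13} + 3 \left(1 + 6^{2}\right)\right) = - 7 \left(\frac{1}{13} + 3 \left(1 + 36\right)\right) = - 7 \left(\frac{1}{13} + 3 \cdot 37\right) = - 7 \left(\frac{1}{13} + 111\right) = \left(-7\right) \frac{1444}{13} = - \frac{10108}{13}$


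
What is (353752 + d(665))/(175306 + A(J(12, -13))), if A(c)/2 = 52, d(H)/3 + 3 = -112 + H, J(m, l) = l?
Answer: 177701/87705 ≈ 2.0261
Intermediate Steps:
d(H) = -345 + 3*H (d(H) = -9 + 3*(-112 + H) = -9 + (-336 + 3*H) = -345 + 3*H)
A(c) = 104 (A(c) = 2*52 = 104)
(353752 + d(665))/(175306 + A(J(12, -13))) = (353752 + (-345 + 3*665))/(175306 + 104) = (353752 + (-345 + 1995))/175410 = (353752 + 1650)*(1/175410) = 355402*(1/175410) = 177701/87705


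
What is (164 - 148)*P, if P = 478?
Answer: 7648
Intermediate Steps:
(164 - 148)*P = (164 - 148)*478 = 16*478 = 7648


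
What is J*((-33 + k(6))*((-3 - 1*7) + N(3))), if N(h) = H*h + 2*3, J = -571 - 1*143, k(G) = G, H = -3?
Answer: -250614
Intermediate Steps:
J = -714 (J = -571 - 143 = -714)
N(h) = 6 - 3*h (N(h) = -3*h + 2*3 = -3*h + 6 = 6 - 3*h)
J*((-33 + k(6))*((-3 - 1*7) + N(3))) = -714*(-33 + 6)*((-3 - 1*7) + (6 - 3*3)) = -(-19278)*((-3 - 7) + (6 - 9)) = -(-19278)*(-10 - 3) = -(-19278)*(-13) = -714*351 = -250614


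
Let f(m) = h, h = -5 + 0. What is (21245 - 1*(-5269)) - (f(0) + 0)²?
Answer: 26489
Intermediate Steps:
h = -5
f(m) = -5
(21245 - 1*(-5269)) - (f(0) + 0)² = (21245 - 1*(-5269)) - (-5 + 0)² = (21245 + 5269) - 1*(-5)² = 26514 - 1*25 = 26514 - 25 = 26489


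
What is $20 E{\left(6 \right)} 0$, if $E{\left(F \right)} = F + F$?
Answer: $0$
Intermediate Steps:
$E{\left(F \right)} = 2 F$
$20 E{\left(6 \right)} 0 = 20 \cdot 2 \cdot 6 \cdot 0 = 20 \cdot 12 \cdot 0 = 240 \cdot 0 = 0$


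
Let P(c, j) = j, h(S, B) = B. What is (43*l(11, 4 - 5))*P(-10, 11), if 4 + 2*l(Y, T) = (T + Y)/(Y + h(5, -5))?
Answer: -3311/6 ≈ -551.83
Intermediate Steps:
l(Y, T) = -2 + (T + Y)/(2*(-5 + Y)) (l(Y, T) = -2 + ((T + Y)/(Y - 5))/2 = -2 + ((T + Y)/(-5 + Y))/2 = -2 + (T + Y)/(2*(-5 + Y)))
(43*l(11, 4 - 5))*P(-10, 11) = (43*((20 + (4 - 5) - 3*11)/(2*(-5 + 11))))*11 = (43*((1/2)*(20 - 1 - 33)/6))*11 = (43*((1/2)*(1/6)*(-14)))*11 = (43*(-7/6))*11 = -301/6*11 = -3311/6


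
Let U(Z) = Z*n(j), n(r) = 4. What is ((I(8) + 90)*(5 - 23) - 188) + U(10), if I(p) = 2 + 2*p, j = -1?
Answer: -2092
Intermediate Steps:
U(Z) = 4*Z (U(Z) = Z*4 = 4*Z)
((I(8) + 90)*(5 - 23) - 188) + U(10) = (((2 + 2*8) + 90)*(5 - 23) - 188) + 4*10 = (((2 + 16) + 90)*(-18) - 188) + 40 = ((18 + 90)*(-18) - 188) + 40 = (108*(-18) - 188) + 40 = (-1944 - 188) + 40 = -2132 + 40 = -2092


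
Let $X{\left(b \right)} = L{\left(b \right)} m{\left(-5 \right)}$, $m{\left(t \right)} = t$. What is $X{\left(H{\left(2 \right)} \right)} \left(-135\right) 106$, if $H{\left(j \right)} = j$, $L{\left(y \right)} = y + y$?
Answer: $286200$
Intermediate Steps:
$L{\left(y \right)} = 2 y$
$X{\left(b \right)} = - 10 b$ ($X{\left(b \right)} = 2 b \left(-5\right) = - 10 b$)
$X{\left(H{\left(2 \right)} \right)} \left(-135\right) 106 = \left(-10\right) 2 \left(-135\right) 106 = \left(-20\right) \left(-135\right) 106 = 2700 \cdot 106 = 286200$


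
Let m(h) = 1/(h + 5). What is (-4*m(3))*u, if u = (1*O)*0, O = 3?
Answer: 0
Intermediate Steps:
u = 0 (u = (1*3)*0 = 3*0 = 0)
m(h) = 1/(5 + h)
(-4*m(3))*u = -4/(5 + 3)*0 = -4/8*0 = -4*⅛*0 = -½*0 = 0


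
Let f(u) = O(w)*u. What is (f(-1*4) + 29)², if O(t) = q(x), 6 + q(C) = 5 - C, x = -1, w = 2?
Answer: 841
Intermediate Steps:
q(C) = -1 - C (q(C) = -6 + (5 - C) = -1 - C)
O(t) = 0 (O(t) = -1 - 1*(-1) = -1 + 1 = 0)
f(u) = 0 (f(u) = 0*u = 0)
(f(-1*4) + 29)² = (0 + 29)² = 29² = 841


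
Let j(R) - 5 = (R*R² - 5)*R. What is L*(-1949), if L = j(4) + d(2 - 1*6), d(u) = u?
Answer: -461913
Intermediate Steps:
j(R) = 5 + R*(-5 + R³) (j(R) = 5 + (R*R² - 5)*R = 5 + (R³ - 5)*R = 5 + (-5 + R³)*R = 5 + R*(-5 + R³))
L = 237 (L = (5 + 4⁴ - 5*4) + (2 - 1*6) = (5 + 256 - 20) + (2 - 6) = 241 - 4 = 237)
L*(-1949) = 237*(-1949) = -461913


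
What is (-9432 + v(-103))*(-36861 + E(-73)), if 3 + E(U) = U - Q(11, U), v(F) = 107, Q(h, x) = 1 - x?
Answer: 345127575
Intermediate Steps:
E(U) = -4 + 2*U (E(U) = -3 + (U - (1 - U)) = -3 + (U + (-1 + U)) = -3 + (-1 + 2*U) = -4 + 2*U)
(-9432 + v(-103))*(-36861 + E(-73)) = (-9432 + 107)*(-36861 + (-4 + 2*(-73))) = -9325*(-36861 + (-4 - 146)) = -9325*(-36861 - 150) = -9325*(-37011) = 345127575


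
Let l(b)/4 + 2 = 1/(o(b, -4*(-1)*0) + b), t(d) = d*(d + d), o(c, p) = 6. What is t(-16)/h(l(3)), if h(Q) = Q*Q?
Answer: 2592/289 ≈ 8.9689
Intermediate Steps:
t(d) = 2*d² (t(d) = d*(2*d) = 2*d²)
l(b) = -8 + 4/(6 + b)
h(Q) = Q²
t(-16)/h(l(3)) = (2*(-16)²)/((4*(-11 - 2*3)/(6 + 3))²) = (2*256)/((4*(-11 - 6)/9)²) = 512/((4*(⅑)*(-17))²) = 512/((-68/9)²) = 512/(4624/81) = 512*(81/4624) = 2592/289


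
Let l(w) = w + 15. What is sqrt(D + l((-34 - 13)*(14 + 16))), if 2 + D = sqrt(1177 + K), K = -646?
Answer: sqrt(-1397 + 3*sqrt(59)) ≈ 37.067*I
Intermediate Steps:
D = -2 + 3*sqrt(59) (D = -2 + sqrt(1177 - 646) = -2 + sqrt(531) = -2 + 3*sqrt(59) ≈ 21.043)
l(w) = 15 + w
sqrt(D + l((-34 - 13)*(14 + 16))) = sqrt((-2 + 3*sqrt(59)) + (15 + (-34 - 13)*(14 + 16))) = sqrt((-2 + 3*sqrt(59)) + (15 - 47*30)) = sqrt((-2 + 3*sqrt(59)) + (15 - 1410)) = sqrt((-2 + 3*sqrt(59)) - 1395) = sqrt(-1397 + 3*sqrt(59))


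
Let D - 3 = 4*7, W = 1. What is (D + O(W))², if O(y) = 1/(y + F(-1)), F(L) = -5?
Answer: 15129/16 ≈ 945.56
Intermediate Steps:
O(y) = 1/(-5 + y) (O(y) = 1/(y - 5) = 1/(-5 + y))
D = 31 (D = 3 + 4*7 = 3 + 28 = 31)
(D + O(W))² = (31 + 1/(-5 + 1))² = (31 + 1/(-4))² = (31 - ¼)² = (123/4)² = 15129/16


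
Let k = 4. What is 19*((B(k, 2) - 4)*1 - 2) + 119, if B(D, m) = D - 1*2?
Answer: 43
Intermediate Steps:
B(D, m) = -2 + D (B(D, m) = D - 2 = -2 + D)
19*((B(k, 2) - 4)*1 - 2) + 119 = 19*(((-2 + 4) - 4)*1 - 2) + 119 = 19*((2 - 4)*1 - 2) + 119 = 19*(-2*1 - 2) + 119 = 19*(-2 - 2) + 119 = 19*(-4) + 119 = -76 + 119 = 43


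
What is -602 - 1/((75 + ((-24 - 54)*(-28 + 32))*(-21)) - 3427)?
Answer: -1926401/3200 ≈ -602.00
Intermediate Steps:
-602 - 1/((75 + ((-24 - 54)*(-28 + 32))*(-21)) - 3427) = -602 - 1/((75 - 78*4*(-21)) - 3427) = -602 - 1/((75 - 312*(-21)) - 3427) = -602 - 1/((75 + 6552) - 3427) = -602 - 1/(6627 - 3427) = -602 - 1/3200 = -1926401/3200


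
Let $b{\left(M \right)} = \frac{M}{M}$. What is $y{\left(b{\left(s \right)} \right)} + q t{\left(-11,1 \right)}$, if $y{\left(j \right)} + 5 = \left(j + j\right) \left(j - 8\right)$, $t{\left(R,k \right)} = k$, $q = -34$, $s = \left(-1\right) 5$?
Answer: $-53$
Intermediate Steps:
$s = -5$
$b{\left(M \right)} = 1$
$y{\left(j \right)} = -5 + 2 j \left(-8 + j\right)$ ($y{\left(j \right)} = -5 + \left(j + j\right) \left(j - 8\right) = -5 + 2 j \left(-8 + j\right)$)
$y{\left(b{\left(s \right)} \right)} + q t{\left(-11,1 \right)} = \left(-5 - 16 + 2 \cdot 1^{2}\right) - 34 = \left(-5 - 16 + 2 \cdot 1\right) - 34 = \left(-5 - 16 + 2\right) - 34 = -19 - 34 = -53$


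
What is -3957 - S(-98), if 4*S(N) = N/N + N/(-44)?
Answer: -348287/88 ≈ -3957.8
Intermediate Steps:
S(N) = ¼ - N/176 (S(N) = (N/N + N/(-44))/4 = (1 + N*(-1/44))/4 = (1 - N/44)/4 = ¼ - N/176)
-3957 - S(-98) = -3957 - (¼ - 1/176*(-98)) = -3957 - (¼ + 49/88) = -3957 - 1*71/88 = -3957 - 71/88 = -348287/88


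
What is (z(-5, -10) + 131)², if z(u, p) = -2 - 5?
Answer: 15376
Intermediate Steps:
z(u, p) = -7
(z(-5, -10) + 131)² = (-7 + 131)² = 124² = 15376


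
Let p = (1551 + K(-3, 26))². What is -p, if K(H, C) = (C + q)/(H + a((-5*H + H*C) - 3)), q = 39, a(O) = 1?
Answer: -9223369/4 ≈ -2.3058e+6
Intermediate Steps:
K(H, C) = (39 + C)/(1 + H) (K(H, C) = (C + 39)/(H + 1) = (39 + C)/(1 + H))
p = 9223369/4 (p = (1551 + (39 + 26)/(1 - 3))² = (1551 + 65/(-2))² = (1551 - ½*65)² = (1551 - 65/2)² = (3037/2)² = 9223369/4 ≈ 2.3058e+6)
-p = -1*9223369/4 = -9223369/4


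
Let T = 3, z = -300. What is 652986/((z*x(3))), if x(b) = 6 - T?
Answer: -36277/50 ≈ -725.54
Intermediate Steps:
x(b) = 3 (x(b) = 6 - 1*3 = 6 - 3 = 3)
652986/((z*x(3))) = 652986/((-300*3)) = 652986/(-900) = 652986*(-1/900) = -36277/50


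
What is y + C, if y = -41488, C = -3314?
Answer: -44802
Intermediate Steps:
y + C = -41488 - 3314 = -44802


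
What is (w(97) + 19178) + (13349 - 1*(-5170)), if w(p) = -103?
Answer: 37594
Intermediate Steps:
(w(97) + 19178) + (13349 - 1*(-5170)) = (-103 + 19178) + (13349 - 1*(-5170)) = 19075 + (13349 + 5170) = 19075 + 18519 = 37594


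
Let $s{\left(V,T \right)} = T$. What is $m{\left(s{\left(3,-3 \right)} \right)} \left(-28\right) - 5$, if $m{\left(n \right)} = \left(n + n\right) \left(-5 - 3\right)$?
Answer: $-1349$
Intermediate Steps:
$m{\left(n \right)} = - 16 n$ ($m{\left(n \right)} = 2 n \left(-8\right) = - 16 n$)
$m{\left(s{\left(3,-3 \right)} \right)} \left(-28\right) - 5 = \left(-16\right) \left(-3\right) \left(-28\right) - 5 = 48 \left(-28\right) - 5 = -1344 - 5 = -1349$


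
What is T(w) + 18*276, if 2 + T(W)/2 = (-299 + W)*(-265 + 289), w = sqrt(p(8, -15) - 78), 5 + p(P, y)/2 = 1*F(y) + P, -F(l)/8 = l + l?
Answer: -9388 + 96*sqrt(102) ≈ -8418.5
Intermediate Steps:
F(l) = -16*l (F(l) = -8*(l + l) = -16*l)
p(P, y) = -10 - 32*y + 2*P (p(P, y) = -10 + 2*(1*(-16*y) + P) = -10 + 2*(-16*y + P) = -10 + 2*(P - 16*y) = -10 + (-32*y + 2*P) = -10 - 32*y + 2*P)
w = 2*sqrt(102) (w = sqrt((-10 - 32*(-15) + 2*8) - 78) = sqrt((-10 + 480 + 16) - 78) = sqrt(486 - 78) = sqrt(408) = 2*sqrt(102) ≈ 20.199)
T(W) = -14356 + 48*W (T(W) = -4 + 2*((-299 + W)*(-265 + 289)) = -4 + 2*((-299 + W)*24) = -4 + 2*(-7176 + 24*W) = -4 + (-14352 + 48*W) = -14356 + 48*W)
T(w) + 18*276 = (-14356 + 48*(2*sqrt(102))) + 18*276 = (-14356 + 96*sqrt(102)) + 4968 = -9388 + 96*sqrt(102)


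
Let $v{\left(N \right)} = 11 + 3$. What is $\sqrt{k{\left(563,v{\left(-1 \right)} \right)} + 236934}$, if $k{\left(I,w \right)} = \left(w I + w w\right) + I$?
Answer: $5 \sqrt{9823} \approx 495.56$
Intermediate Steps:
$v{\left(N \right)} = 14$
$k{\left(I,w \right)} = I + w^{2} + I w$ ($k{\left(I,w \right)} = \left(I w + w^{2}\right) + I = \left(w^{2} + I w\right) + I = I + w^{2} + I w$)
$\sqrt{k{\left(563,v{\left(-1 \right)} \right)} + 236934} = \sqrt{\left(563 + 14^{2} + 563 \cdot 14\right) + 236934} = \sqrt{\left(563 + 196 + 7882\right) + 236934} = \sqrt{8641 + 236934} = \sqrt{245575} = 5 \sqrt{9823}$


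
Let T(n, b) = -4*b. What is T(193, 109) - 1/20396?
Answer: -8892657/20396 ≈ -436.00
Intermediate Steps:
T(193, 109) - 1/20396 = -4*109 - 1/20396 = -436 - 1*1/20396 = -436 - 1/20396 = -8892657/20396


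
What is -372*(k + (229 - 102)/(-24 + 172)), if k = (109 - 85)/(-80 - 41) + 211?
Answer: -352507479/4477 ≈ -78737.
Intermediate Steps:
k = 25507/121 (k = 24/(-121) + 211 = 24*(-1/121) + 211 = -24/121 + 211 = 25507/121 ≈ 210.80)
-372*(k + (229 - 102)/(-24 + 172)) = -372*(25507/121 + (229 - 102)/(-24 + 172)) = -372*(25507/121 + 127/148) = -372*3790403/17908 = -352507479/4477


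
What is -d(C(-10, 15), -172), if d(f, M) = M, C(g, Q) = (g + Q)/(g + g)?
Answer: 172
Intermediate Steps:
C(g, Q) = (Q + g)/(2*g) (C(g, Q) = (Q + g)/((2*g)) = (Q + g)*(1/(2*g)) = (Q + g)/(2*g))
-d(C(-10, 15), -172) = -1*(-172) = 172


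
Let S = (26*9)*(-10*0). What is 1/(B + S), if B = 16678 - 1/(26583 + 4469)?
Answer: 31052/517885255 ≈ 5.9959e-5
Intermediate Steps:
S = 0 (S = 234*0 = 0)
B = 517885255/31052 (B = 16678 - 1/31052 = 517885255/31052 ≈ 16678.)
1/(B + S) = 1/(517885255/31052 + 0) = 1/(517885255/31052) = 31052/517885255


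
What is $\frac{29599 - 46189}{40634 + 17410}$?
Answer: $- \frac{395}{1382} \approx -0.28582$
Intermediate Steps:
$\frac{29599 - 46189}{40634 + 17410} = - \frac{16590}{58044} = \left(-16590\right) \frac{1}{58044} = - \frac{395}{1382}$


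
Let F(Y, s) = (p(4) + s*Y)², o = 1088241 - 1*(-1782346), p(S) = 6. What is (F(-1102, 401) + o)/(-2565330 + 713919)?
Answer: -195274945403/1851411 ≈ -1.0547e+5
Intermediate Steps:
o = 2870587 (o = 1088241 + 1782346 = 2870587)
F(Y, s) = (6 + Y*s)² (F(Y, s) = (6 + s*Y)² = (6 + Y*s)²)
(F(-1102, 401) + o)/(-2565330 + 713919) = ((6 - 1102*401)² + 2870587)/(-2565330 + 713919) = ((6 - 441902)² + 2870587)/(-1851411) = ((-441896)² + 2870587)*(-1/1851411) = (195272074816 + 2870587)*(-1/1851411) = 195274945403*(-1/1851411) = -195274945403/1851411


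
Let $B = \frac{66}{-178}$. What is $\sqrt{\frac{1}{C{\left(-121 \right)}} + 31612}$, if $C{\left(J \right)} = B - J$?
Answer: $\frac{\sqrt{227728355591}}{2684} \approx 177.8$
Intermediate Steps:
$B = - \frac{33}{89}$ ($B = 66 \left(- \frac{1}{178}\right) = - \frac{33}{89} \approx -0.37079$)
$C{\left(J \right)} = - \frac{33}{89} - J$
$\sqrt{\frac{1}{C{\left(-121 \right)}} + 31612} = \sqrt{\frac{1}{- \frac{33}{89} - -121} + 31612} = \sqrt{\frac{1}{- \frac{33}{89} + 121} + 31612} = \sqrt{\frac{1}{\frac{10736}{89}} + 31612} = \sqrt{\frac{89}{10736} + 31612} = \sqrt{\frac{339386521}{10736}} = \frac{\sqrt{227728355591}}{2684}$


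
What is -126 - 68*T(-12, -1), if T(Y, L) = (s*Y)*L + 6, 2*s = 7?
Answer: -3390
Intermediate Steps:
s = 7/2 (s = (1/2)*7 = 7/2 ≈ 3.5000)
T(Y, L) = 6 + 7*L*Y/2 (T(Y, L) = (7*Y/2)*L + 6 = 7*L*Y/2 + 6 = 6 + 7*L*Y/2)
-126 - 68*T(-12, -1) = -126 - 68*(6 + (7/2)*(-1)*(-12)) = -126 - 68*(6 + 42) = -126 - 68*48 = -126 - 3264 = -3390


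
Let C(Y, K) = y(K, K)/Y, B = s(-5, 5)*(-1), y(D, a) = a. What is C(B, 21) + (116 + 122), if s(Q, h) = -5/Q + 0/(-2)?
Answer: 217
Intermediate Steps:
s(Q, h) = -5/Q (s(Q, h) = -5/Q + 0*(-1/2) = -5/Q + 0 = -5/Q)
B = -1 (B = -5/(-5)*(-1) = -5*(-1/5)*(-1) = 1*(-1) = -1)
C(Y, K) = K/Y
C(B, 21) + (116 + 122) = 21/(-1) + (116 + 122) = 21*(-1) + 238 = -21 + 238 = 217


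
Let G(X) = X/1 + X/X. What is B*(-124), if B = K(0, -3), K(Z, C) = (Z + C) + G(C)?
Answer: 620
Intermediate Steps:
G(X) = 1 + X (G(X) = X*1 + 1 = X + 1 = 1 + X)
K(Z, C) = 1 + Z + 2*C (K(Z, C) = (Z + C) + (1 + C) = (C + Z) + (1 + C) = 1 + Z + 2*C)
B = -5 (B = 1 + 0 + 2*(-3) = 1 + 0 - 6 = -5)
B*(-124) = -5*(-124) = 620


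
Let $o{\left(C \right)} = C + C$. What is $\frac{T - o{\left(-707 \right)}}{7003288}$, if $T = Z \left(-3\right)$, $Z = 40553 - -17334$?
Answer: $- \frac{172247}{7003288} \approx -0.024595$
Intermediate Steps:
$o{\left(C \right)} = 2 C$
$Z = 57887$ ($Z = 40553 + 17334 = 57887$)
$T = -173661$ ($T = 57887 \left(-3\right) = -173661$)
$\frac{T - o{\left(-707 \right)}}{7003288} = \frac{-173661 - 2 \left(-707\right)}{7003288} = \left(-173661 - -1414\right) \frac{1}{7003288} = \left(-173661 + 1414\right) \frac{1}{7003288} = \left(-172247\right) \frac{1}{7003288} = - \frac{172247}{7003288}$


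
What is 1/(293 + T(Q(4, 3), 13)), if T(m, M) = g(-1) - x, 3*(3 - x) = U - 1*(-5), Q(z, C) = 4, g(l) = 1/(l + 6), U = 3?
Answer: 15/4393 ≈ 0.0034145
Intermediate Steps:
g(l) = 1/(6 + l)
x = ⅓ (x = 3 - (3 - 1*(-5))/3 = 3 - (3 + 5)/3 = 3 - ⅓*8 = 3 - 8/3 = ⅓ ≈ 0.33333)
T(m, M) = -2/15 (T(m, M) = 1/(6 - 1) - 1*⅓ = 1/5 - ⅓ = ⅕ - ⅓ = -2/15)
1/(293 + T(Q(4, 3), 13)) = 1/(293 - 2/15) = 1/(4393/15) = 15/4393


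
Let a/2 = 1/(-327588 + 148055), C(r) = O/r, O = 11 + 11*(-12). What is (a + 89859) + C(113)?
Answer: 1822968386992/20287229 ≈ 89858.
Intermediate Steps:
O = -121 (O = 11 - 132 = -121)
C(r) = -121/r
a = -2/179533 (a = 2/(-327588 + 148055) = 2/(-179533) = 2*(-1/179533) = -2/179533 ≈ -1.1140e-5)
(a + 89859) + C(113) = (-2/179533 + 89859) - 121/113 = 16132655845/179533 - 121*1/113 = 16132655845/179533 - 121/113 = 1822968386992/20287229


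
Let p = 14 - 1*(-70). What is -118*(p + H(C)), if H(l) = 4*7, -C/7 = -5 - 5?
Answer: -13216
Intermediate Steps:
C = 70 (C = -7*(-5 - 5) = -7*(-10) = 70)
H(l) = 28
p = 84 (p = 14 + 70 = 84)
-118*(p + H(C)) = -118*(84 + 28) = -118*112 = -13216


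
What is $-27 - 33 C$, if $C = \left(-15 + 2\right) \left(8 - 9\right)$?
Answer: $-456$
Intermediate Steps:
$C = 13$ ($C = \left(-13\right) \left(-1\right) = 13$)
$-27 - 33 C = -27 - 429 = -456$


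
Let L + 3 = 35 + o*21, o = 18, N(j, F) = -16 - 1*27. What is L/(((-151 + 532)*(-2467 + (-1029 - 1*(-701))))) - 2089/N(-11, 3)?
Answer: 10346735/212979 ≈ 48.581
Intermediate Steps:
N(j, F) = -43 (N(j, F) = -16 - 27 = -43)
L = 410 (L = -3 + (35 + 18*21) = -3 + (35 + 378) = -3 + 413 = 410)
L/(((-151 + 532)*(-2467 + (-1029 - 1*(-701))))) - 2089/N(-11, 3) = 410/(((-151 + 532)*(-2467 + (-1029 - 1*(-701))))) - 2089/(-43) = 410/((381*(-2467 + (-1029 + 701)))) - 2089*(-1/43) = 410/((381*(-2467 - 328))) + 2089/43 = 410/((381*(-2795))) + 2089/43 = 410/(-1064895) + 2089/43 = 410*(-1/1064895) + 2089/43 = -82/212979 + 2089/43 = 10346735/212979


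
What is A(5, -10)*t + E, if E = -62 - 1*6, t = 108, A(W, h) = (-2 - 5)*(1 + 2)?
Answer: -2336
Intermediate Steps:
A(W, h) = -21 (A(W, h) = -7*3 = -21)
E = -68 (E = -62 - 6 = -68)
A(5, -10)*t + E = -21*108 - 68 = -2268 - 68 = -2336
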